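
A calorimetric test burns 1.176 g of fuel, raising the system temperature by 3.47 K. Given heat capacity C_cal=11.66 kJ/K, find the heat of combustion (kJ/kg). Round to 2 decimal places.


Hc = C_cal * delta_T / m_fuel
Q_released = 11.66 * 3.47 = 40.4602 kJ
m_fuel = 1.176 g = 1.176/1000 kg = 0.001176 kg
Hc = 40.4602 / 0.001176 = 34404.93 kJ/kg


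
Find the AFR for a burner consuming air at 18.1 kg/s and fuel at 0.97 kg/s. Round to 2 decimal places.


AFR = m_air / m_fuel
AFR = 18.1 / 0.97 = 18.66


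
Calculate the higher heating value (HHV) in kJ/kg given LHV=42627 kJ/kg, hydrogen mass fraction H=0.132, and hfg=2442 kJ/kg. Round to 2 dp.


HHV = LHV + hfg * 9 * H
Water addition = 2442 * 9 * 0.132 = 2901.096 kJ/kg
HHV = 42627 + 2901.096 = 45528.10 kJ/kg


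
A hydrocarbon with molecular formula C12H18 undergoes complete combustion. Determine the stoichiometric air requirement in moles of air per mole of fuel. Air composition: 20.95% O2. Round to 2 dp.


Balanced combustion: C12H18 + 16.5 O2 -> 12 CO2 + 9 H2O
O2 needed = C + H/4 = 12 + 18/4 = 16.50 moles
Air moles = O2 / 0.2095 = 16.50 / 0.2095 = 78.76 moles air


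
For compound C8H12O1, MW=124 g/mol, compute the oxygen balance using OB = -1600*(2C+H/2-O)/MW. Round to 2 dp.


OB = -1600 * (2C + H/2 - O) / MW
Inner = 2*8 + 12/2 - 1 = 21.00
OB = -1600 * 21.00 / 124 = -270.97%


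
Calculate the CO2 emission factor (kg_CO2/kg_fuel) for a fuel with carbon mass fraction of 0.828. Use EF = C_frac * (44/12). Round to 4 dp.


EF = C_frac * (M_CO2 / M_C)
EF = 0.828 * (44/12)
EF = 0.828 * 3.666667 = 3.0360 kg_CO2/kg_fuel


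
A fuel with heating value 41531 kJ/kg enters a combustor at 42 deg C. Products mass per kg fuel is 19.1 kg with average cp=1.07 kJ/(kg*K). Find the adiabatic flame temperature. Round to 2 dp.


T_ad = T_in + Hc / (m_p * cp)
Denominator = 19.1 * 1.07 = 20.4370
Temperature rise = 41531 / 20.4370 = 2032.15 K
T_ad = 42 + 2032.15 = 2074.15 deg C


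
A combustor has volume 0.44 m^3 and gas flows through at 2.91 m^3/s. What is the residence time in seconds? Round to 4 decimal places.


tau = V / Q_flow
tau = 0.44 / 2.91 = 0.1512 s


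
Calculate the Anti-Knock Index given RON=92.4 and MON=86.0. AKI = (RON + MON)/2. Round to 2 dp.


AKI = (RON + MON) / 2
AKI = (92.4 + 86.0) / 2
AKI = 178.4 / 2 = 89.20


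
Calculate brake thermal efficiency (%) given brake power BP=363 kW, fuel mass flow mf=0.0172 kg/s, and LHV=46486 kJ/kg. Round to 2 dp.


eta_BTE = (BP / (mf * LHV)) * 100
Denominator = 0.0172 * 46486 = 799.5592 kW
eta_BTE = (363 / 799.5592) * 100 = 45.40%


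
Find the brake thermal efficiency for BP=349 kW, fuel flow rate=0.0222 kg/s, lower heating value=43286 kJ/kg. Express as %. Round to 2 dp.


eta_BTE = (BP / (mf * LHV)) * 100
Denominator = 0.0222 * 43286 = 960.9492 kW
eta_BTE = (349 / 960.9492) * 100 = 36.32%


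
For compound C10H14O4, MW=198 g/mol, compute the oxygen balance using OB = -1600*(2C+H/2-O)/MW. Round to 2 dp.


OB = -1600 * (2C + H/2 - O) / MW
Inner = 2*10 + 14/2 - 4 = 23.00
OB = -1600 * 23.00 / 198 = -185.86%


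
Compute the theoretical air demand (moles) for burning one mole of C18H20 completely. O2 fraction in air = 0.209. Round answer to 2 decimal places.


Balanced combustion: C18H20 + 23 O2 -> 18 CO2 + 10 H2O
O2 needed = C + H/4 = 18 + 20/4 = 23.00 moles
Air moles = O2 / 0.209 = 23.00 / 0.209 = 110.05 moles air


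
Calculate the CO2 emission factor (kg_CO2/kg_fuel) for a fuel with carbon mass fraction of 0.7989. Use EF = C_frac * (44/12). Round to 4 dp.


EF = C_frac * (M_CO2 / M_C)
EF = 0.7989 * (44/12)
EF = 0.7989 * 3.666667 = 2.9293 kg_CO2/kg_fuel


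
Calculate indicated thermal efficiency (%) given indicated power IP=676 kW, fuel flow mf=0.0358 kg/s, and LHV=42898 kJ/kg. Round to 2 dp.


eta_ith = (IP / (mf * LHV)) * 100
Denominator = 0.0358 * 42898 = 1535.7484 kW
eta_ith = (676 / 1535.7484) * 100 = 44.02%


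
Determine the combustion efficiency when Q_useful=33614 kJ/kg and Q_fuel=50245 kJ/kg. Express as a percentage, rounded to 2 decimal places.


Efficiency = (Q_useful / Q_fuel) * 100
Efficiency = (33614 / 50245) * 100
Efficiency = 0.6690 * 100 = 66.90%


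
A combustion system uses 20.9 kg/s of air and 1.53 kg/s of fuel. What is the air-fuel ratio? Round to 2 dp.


AFR = m_air / m_fuel
AFR = 20.9 / 1.53 = 13.66


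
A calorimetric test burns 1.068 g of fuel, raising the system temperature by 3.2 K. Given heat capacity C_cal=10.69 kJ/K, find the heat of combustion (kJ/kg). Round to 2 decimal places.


Hc = C_cal * delta_T / m_fuel
Q_released = 10.69 * 3.2 = 34.2080 kJ
m_fuel = 1.068 g = 1.068/1000 kg = 0.001068 kg
Hc = 34.2080 / 0.001068 = 32029.96 kJ/kg


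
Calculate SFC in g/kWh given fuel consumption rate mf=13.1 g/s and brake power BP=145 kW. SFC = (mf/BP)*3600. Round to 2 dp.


SFC = (mf / BP) * 3600
Rate = 13.1 / 145 = 0.090345 g/(s*kW)
SFC = 0.090345 * 3600 = 325.24 g/kWh


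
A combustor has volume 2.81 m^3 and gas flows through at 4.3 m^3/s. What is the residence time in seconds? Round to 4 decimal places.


tau = V / Q_flow
tau = 2.81 / 4.3 = 0.6535 s


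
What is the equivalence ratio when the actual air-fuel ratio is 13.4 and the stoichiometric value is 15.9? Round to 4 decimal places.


phi = AFR_stoich / AFR_actual
phi = 15.9 / 13.4 = 1.1866


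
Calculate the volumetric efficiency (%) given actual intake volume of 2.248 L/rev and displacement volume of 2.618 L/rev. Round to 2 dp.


eta_v = (V_actual / V_disp) * 100
Ratio = 2.248 / 2.618 = 0.8587
eta_v = 0.8587 * 100 = 85.87%


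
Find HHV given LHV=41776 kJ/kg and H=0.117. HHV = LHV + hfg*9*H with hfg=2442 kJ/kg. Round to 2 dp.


HHV = LHV + hfg * 9 * H
Water addition = 2442 * 9 * 0.117 = 2571.426 kJ/kg
HHV = 41776 + 2571.426 = 44347.43 kJ/kg


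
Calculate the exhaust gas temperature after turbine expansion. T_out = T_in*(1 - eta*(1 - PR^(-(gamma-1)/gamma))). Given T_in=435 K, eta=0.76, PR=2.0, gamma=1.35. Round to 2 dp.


T_out = T_in * (1 - eta * (1 - PR^(-(gamma-1)/gamma)))
Exponent = -(1.35-1)/1.35 = -0.25925926
PR^exp = 2.0^(-0.25925926) = 0.83551680
Factor = 1 - 0.76*(1 - 0.83551680) = 0.87499277
T_out = 435 * 0.87499277 = 380.62 K


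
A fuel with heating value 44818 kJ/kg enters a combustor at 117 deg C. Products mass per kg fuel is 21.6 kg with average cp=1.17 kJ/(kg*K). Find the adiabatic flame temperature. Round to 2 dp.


T_ad = T_in + Hc / (m_p * cp)
Denominator = 21.6 * 1.17 = 25.2720
Temperature rise = 44818 / 25.2720 = 1773.43 K
T_ad = 117 + 1773.43 = 1890.43 deg C


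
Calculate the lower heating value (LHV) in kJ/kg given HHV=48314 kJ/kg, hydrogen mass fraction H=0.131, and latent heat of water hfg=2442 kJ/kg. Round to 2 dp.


LHV = HHV - hfg * 9 * H
Water correction = 2442 * 9 * 0.131 = 2879.118 kJ/kg
LHV = 48314 - 2879.118 = 45434.88 kJ/kg


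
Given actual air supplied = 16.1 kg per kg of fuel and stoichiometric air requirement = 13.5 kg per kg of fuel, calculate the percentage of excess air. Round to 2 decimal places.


Excess air = actual - stoichiometric = 16.1 - 13.5 = 2.60 kg/kg fuel
Excess air % = (excess / stoich) * 100 = (2.60 / 13.5) * 100 = 19.26%


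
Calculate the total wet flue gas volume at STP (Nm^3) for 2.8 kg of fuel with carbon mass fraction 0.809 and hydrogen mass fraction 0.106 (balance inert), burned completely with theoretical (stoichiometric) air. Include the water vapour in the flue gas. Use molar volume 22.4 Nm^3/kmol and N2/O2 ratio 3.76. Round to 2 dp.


Per kg fuel: CO2 = (C/12 kmol)*22.4 = (0.809/12)*22.4 = 1.51013 Nm^3
Per kg fuel: H2O = (H/2 kmol)*22.4 = (0.106/2)*22.4 = 1.18720 Nm^3
O2 needed per kg fuel = C/12 + H/4 = 0.809/12 + 0.106/4 = 0.09391667 kmol
Per kg fuel: N2 = O2*3.76*22.4 = 0.09391667*3.76*22.4 = 7.91004 Nm^3
Total per kg = 1.51013 + 1.18720 + 7.91004 = 10.60737 Nm^3
Total = 10.60737 * 2.8 = 29.70 Nm^3


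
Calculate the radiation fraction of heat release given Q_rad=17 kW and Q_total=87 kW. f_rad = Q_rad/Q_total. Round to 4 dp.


f_rad = Q_rad / Q_total
f_rad = 17 / 87 = 0.1954


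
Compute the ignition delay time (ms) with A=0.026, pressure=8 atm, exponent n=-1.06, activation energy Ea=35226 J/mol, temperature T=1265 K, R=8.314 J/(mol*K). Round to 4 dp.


tau = A * P^n * exp(Ea/(R*T))
P^n = 8^(-1.06) = 0.11033787
Ea/(R*T) = 35226/(8.314*1265) = 3.349367
exp(Ea/(R*T)) = 28.484708
tau = 0.026 * 0.11033787 * 28.484708 = 0.0817 ms


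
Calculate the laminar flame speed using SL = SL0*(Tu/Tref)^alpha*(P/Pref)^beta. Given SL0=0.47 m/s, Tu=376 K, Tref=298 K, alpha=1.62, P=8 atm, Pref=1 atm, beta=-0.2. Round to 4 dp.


SL = SL0 * (Tu/Tref)^alpha * (P/Pref)^beta
T ratio = 376/298 = 1.26174497
(T ratio)^alpha = 1.26174497^1.62 = 1.457384
(P/Pref)^beta = 8^(-0.2) = 0.659754
SL = 0.47 * 1.457384 * 0.659754 = 0.4519 m/s


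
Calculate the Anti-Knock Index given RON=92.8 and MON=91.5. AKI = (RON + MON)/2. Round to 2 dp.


AKI = (RON + MON) / 2
AKI = (92.8 + 91.5) / 2
AKI = 184.3 / 2 = 92.15


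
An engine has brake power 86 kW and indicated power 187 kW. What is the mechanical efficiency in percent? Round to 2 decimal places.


eta_mech = (BP / IP) * 100
Ratio = 86 / 187 = 0.4599
eta_mech = 0.4599 * 100 = 45.99%


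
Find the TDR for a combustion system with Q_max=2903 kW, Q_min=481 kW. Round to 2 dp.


TDR = Q_max / Q_min
TDR = 2903 / 481 = 6.04


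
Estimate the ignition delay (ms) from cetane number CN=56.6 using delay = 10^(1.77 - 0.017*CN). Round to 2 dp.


delay = 10^(1.77 - 0.017*CN)
Exponent = 1.77 - 0.017*56.6 = 0.8078
delay = 10^0.8078 = 6.42 ms


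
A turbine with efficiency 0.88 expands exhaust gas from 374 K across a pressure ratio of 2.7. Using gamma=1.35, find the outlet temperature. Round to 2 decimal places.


T_out = T_in * (1 - eta * (1 - PR^(-(gamma-1)/gamma)))
Exponent = -(1.35-1)/1.35 = -0.25925926
PR^exp = 2.7^(-0.25925926) = 0.77297411
Factor = 1 - 0.88*(1 - 0.77297411) = 0.80021722
T_out = 374 * 0.80021722 = 299.28 K


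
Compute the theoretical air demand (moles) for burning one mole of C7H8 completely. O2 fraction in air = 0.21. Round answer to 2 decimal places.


Balanced combustion: C7H8 + 9 O2 -> 7 CO2 + 4 H2O
O2 needed = C + H/4 = 7 + 8/4 = 9.00 moles
Air moles = O2 / 0.21 = 9.00 / 0.21 = 42.86 moles air


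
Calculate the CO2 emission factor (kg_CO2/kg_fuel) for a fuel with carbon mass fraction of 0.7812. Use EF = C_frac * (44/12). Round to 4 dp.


EF = C_frac * (M_CO2 / M_C)
EF = 0.7812 * (44/12)
EF = 0.7812 * 3.666667 = 2.8644 kg_CO2/kg_fuel


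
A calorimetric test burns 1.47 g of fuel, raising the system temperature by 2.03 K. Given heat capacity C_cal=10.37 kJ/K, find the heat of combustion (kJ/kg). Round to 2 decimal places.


Hc = C_cal * delta_T / m_fuel
Q_released = 10.37 * 2.03 = 21.0511 kJ
m_fuel = 1.47 g = 1.47/1000 kg = 0.001470 kg
Hc = 21.0511 / 0.001470 = 14320.48 kJ/kg


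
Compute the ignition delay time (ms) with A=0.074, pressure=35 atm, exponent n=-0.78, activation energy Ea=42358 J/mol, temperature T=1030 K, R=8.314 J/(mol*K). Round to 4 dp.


tau = A * P^n * exp(Ea/(R*T))
P^n = 35^(-0.78) = 0.06246359
Ea/(R*T) = 42358/(8.314*1030) = 4.946388
exp(Ea/(R*T)) = 140.665994
tau = 0.074 * 0.06246359 * 140.665994 = 0.6502 ms


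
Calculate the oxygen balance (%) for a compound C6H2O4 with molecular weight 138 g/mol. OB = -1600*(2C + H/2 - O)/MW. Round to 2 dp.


OB = -1600 * (2C + H/2 - O) / MW
Inner = 2*6 + 2/2 - 4 = 9.00
OB = -1600 * 9.00 / 138 = -104.35%


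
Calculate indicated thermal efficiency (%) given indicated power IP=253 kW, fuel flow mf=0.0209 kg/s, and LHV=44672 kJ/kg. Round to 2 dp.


eta_ith = (IP / (mf * LHV)) * 100
Denominator = 0.0209 * 44672 = 933.6448 kW
eta_ith = (253 / 933.6448) * 100 = 27.10%


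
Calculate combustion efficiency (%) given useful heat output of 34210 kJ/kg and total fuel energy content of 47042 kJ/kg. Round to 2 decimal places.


Efficiency = (Q_useful / Q_fuel) * 100
Efficiency = (34210 / 47042) * 100
Efficiency = 0.7272 * 100 = 72.72%


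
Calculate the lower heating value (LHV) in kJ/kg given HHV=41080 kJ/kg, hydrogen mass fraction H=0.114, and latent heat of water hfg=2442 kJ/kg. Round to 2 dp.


LHV = HHV - hfg * 9 * H
Water correction = 2442 * 9 * 0.114 = 2505.492 kJ/kg
LHV = 41080 - 2505.492 = 38574.51 kJ/kg


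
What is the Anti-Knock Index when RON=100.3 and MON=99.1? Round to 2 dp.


AKI = (RON + MON) / 2
AKI = (100.3 + 99.1) / 2
AKI = 199.4 / 2 = 99.70


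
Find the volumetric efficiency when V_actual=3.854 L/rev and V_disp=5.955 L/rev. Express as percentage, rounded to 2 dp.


eta_v = (V_actual / V_disp) * 100
Ratio = 3.854 / 5.955 = 0.6472
eta_v = 0.6472 * 100 = 64.72%


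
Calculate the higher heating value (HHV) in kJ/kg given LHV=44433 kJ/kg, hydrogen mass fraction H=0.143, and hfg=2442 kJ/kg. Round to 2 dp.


HHV = LHV + hfg * 9 * H
Water addition = 2442 * 9 * 0.143 = 3142.854 kJ/kg
HHV = 44433 + 3142.854 = 47575.85 kJ/kg


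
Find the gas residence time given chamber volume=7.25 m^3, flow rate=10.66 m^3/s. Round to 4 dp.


tau = V / Q_flow
tau = 7.25 / 10.66 = 0.6801 s


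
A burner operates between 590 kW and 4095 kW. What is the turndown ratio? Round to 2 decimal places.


TDR = Q_max / Q_min
TDR = 4095 / 590 = 6.94


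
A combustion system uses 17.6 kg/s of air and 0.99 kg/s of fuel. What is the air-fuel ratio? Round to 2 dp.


AFR = m_air / m_fuel
AFR = 17.6 / 0.99 = 17.78


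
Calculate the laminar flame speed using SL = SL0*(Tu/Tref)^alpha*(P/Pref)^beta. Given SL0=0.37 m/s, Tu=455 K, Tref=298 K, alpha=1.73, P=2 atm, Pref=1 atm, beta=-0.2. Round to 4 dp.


SL = SL0 * (Tu/Tref)^alpha * (P/Pref)^beta
T ratio = 455/298 = 1.52684564
(T ratio)^alpha = 1.52684564^1.73 = 2.079532
(P/Pref)^beta = 2^(-0.2) = 0.870551
SL = 0.37 * 2.079532 * 0.870551 = 0.6698 m/s


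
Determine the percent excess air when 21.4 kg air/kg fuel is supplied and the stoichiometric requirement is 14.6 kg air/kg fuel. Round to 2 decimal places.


Excess air = actual - stoichiometric = 21.4 - 14.6 = 6.80 kg/kg fuel
Excess air % = (excess / stoich) * 100 = (6.80 / 14.6) * 100 = 46.58%


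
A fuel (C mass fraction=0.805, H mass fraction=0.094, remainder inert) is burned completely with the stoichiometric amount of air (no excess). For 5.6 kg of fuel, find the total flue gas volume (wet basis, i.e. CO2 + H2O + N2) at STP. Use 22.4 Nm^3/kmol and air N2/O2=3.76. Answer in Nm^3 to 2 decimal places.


Per kg fuel: CO2 = (C/12 kmol)*22.4 = (0.805/12)*22.4 = 1.50267 Nm^3
Per kg fuel: H2O = (H/2 kmol)*22.4 = (0.094/2)*22.4 = 1.05280 Nm^3
O2 needed per kg fuel = C/12 + H/4 = 0.805/12 + 0.094/4 = 0.09058333 kmol
Per kg fuel: N2 = O2*3.76*22.4 = 0.09058333*3.76*22.4 = 7.62929 Nm^3
Total per kg = 1.50267 + 1.05280 + 7.62929 = 10.18476 Nm^3
Total = 10.18476 * 5.6 = 57.03 Nm^3


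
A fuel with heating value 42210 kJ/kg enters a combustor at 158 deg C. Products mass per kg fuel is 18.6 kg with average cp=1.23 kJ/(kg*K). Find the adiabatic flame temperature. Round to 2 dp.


T_ad = T_in + Hc / (m_p * cp)
Denominator = 18.6 * 1.23 = 22.8780
Temperature rise = 42210 / 22.8780 = 1845.00 K
T_ad = 158 + 1845.00 = 2003.00 deg C


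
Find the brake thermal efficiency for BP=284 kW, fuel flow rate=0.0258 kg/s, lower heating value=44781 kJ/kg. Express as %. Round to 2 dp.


eta_BTE = (BP / (mf * LHV)) * 100
Denominator = 0.0258 * 44781 = 1155.3498 kW
eta_BTE = (284 / 1155.3498) * 100 = 24.58%


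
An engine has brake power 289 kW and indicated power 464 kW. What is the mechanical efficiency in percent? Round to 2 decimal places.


eta_mech = (BP / IP) * 100
Ratio = 289 / 464 = 0.6228
eta_mech = 0.6228 * 100 = 62.28%


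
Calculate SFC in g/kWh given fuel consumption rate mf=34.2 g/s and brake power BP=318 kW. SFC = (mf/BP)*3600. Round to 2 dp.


SFC = (mf / BP) * 3600
Rate = 34.2 / 318 = 0.107547 g/(s*kW)
SFC = 0.107547 * 3600 = 387.17 g/kWh


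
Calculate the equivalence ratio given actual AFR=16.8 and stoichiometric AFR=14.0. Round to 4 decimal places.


phi = AFR_stoich / AFR_actual
phi = 14.0 / 16.8 = 0.8333


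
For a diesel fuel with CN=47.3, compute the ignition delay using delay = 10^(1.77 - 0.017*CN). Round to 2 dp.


delay = 10^(1.77 - 0.017*CN)
Exponent = 1.77 - 0.017*47.3 = 0.9659
delay = 10^0.9659 = 9.24 ms


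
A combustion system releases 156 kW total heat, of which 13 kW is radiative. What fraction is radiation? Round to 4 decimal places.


f_rad = Q_rad / Q_total
f_rad = 13 / 156 = 0.0833


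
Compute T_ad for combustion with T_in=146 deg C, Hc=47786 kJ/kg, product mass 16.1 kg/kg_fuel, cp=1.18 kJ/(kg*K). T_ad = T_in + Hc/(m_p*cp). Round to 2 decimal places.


T_ad = T_in + Hc / (m_p * cp)
Denominator = 16.1 * 1.18 = 18.9980
Temperature rise = 47786 / 18.9980 = 2515.32 K
T_ad = 146 + 2515.32 = 2661.32 deg C


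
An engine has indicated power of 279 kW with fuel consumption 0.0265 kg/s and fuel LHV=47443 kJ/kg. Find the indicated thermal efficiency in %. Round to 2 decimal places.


eta_ith = (IP / (mf * LHV)) * 100
Denominator = 0.0265 * 47443 = 1257.2395 kW
eta_ith = (279 / 1257.2395) * 100 = 22.19%


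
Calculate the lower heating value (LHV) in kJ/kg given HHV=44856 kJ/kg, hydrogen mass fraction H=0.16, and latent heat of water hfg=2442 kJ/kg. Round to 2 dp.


LHV = HHV - hfg * 9 * H
Water correction = 2442 * 9 * 0.16 = 3516.480 kJ/kg
LHV = 44856 - 3516.480 = 41339.52 kJ/kg


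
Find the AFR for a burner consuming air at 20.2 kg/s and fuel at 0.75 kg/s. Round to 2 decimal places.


AFR = m_air / m_fuel
AFR = 20.2 / 0.75 = 26.93


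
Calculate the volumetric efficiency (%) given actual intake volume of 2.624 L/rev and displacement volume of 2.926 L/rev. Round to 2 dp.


eta_v = (V_actual / V_disp) * 100
Ratio = 2.624 / 2.926 = 0.8968
eta_v = 0.8968 * 100 = 89.68%


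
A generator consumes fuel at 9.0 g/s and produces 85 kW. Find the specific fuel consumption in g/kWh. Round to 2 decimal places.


SFC = (mf / BP) * 3600
Rate = 9.0 / 85 = 0.105882 g/(s*kW)
SFC = 0.105882 * 3600 = 381.18 g/kWh


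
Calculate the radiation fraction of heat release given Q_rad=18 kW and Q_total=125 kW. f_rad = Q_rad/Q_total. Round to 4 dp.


f_rad = Q_rad / Q_total
f_rad = 18 / 125 = 0.1440


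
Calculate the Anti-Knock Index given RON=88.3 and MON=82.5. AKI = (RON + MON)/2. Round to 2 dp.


AKI = (RON + MON) / 2
AKI = (88.3 + 82.5) / 2
AKI = 170.8 / 2 = 85.40


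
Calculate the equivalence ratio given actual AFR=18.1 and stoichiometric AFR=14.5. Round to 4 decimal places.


phi = AFR_stoich / AFR_actual
phi = 14.5 / 18.1 = 0.8011


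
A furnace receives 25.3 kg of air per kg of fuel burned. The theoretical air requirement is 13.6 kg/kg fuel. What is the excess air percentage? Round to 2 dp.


Excess air = actual - stoichiometric = 25.3 - 13.6 = 11.70 kg/kg fuel
Excess air % = (excess / stoich) * 100 = (11.70 / 13.6) * 100 = 86.03%


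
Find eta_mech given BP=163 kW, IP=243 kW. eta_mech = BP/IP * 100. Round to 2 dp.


eta_mech = (BP / IP) * 100
Ratio = 163 / 243 = 0.6708
eta_mech = 0.6708 * 100 = 67.08%


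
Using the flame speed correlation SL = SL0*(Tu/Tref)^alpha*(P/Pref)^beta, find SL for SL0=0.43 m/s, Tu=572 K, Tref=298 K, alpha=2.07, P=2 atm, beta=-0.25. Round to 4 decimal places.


SL = SL0 * (Tu/Tref)^alpha * (P/Pref)^beta
T ratio = 572/298 = 1.91946309
(T ratio)^alpha = 1.91946309^2.07 = 3.856400
(P/Pref)^beta = 2^(-0.25) = 0.840896
SL = 0.43 * 3.856400 * 0.840896 = 1.3944 m/s


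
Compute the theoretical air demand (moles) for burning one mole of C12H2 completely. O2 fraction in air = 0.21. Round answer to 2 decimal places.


Balanced combustion: C12H2 + 12.5 O2 -> 12 CO2 + 1 H2O
O2 needed = C + H/4 = 12 + 2/4 = 12.50 moles
Air moles = O2 / 0.21 = 12.50 / 0.21 = 59.52 moles air


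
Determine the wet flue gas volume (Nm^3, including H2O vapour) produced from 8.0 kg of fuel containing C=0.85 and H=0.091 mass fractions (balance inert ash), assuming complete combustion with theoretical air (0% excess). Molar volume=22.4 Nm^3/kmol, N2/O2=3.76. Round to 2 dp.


Per kg fuel: CO2 = (C/12 kmol)*22.4 = (0.85/12)*22.4 = 1.58667 Nm^3
Per kg fuel: H2O = (H/2 kmol)*22.4 = (0.091/2)*22.4 = 1.01920 Nm^3
O2 needed per kg fuel = C/12 + H/4 = 0.85/12 + 0.091/4 = 0.09358333 kmol
Per kg fuel: N2 = O2*3.76*22.4 = 0.09358333*3.76*22.4 = 7.88196 Nm^3
Total per kg = 1.58667 + 1.01920 + 7.88196 = 10.48783 Nm^3
Total = 10.48783 * 8.0 = 83.90 Nm^3


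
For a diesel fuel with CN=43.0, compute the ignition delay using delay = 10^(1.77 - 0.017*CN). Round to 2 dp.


delay = 10^(1.77 - 0.017*CN)
Exponent = 1.77 - 0.017*43.0 = 1.0390
delay = 10^1.0390 = 10.94 ms


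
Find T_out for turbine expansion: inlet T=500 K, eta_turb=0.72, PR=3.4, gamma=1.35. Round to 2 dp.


T_out = T_in * (1 - eta * (1 - PR^(-(gamma-1)/gamma)))
Exponent = -(1.35-1)/1.35 = -0.25925926
PR^exp = 3.4^(-0.25925926) = 0.72813041
Factor = 1 - 0.72*(1 - 0.72813041) = 0.80425390
T_out = 500 * 0.80425390 = 402.13 K


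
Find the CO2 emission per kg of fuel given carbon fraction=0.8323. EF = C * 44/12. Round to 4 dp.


EF = C_frac * (M_CO2 / M_C)
EF = 0.8323 * (44/12)
EF = 0.8323 * 3.666667 = 3.0518 kg_CO2/kg_fuel


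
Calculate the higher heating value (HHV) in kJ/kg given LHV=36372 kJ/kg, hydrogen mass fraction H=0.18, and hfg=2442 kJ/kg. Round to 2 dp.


HHV = LHV + hfg * 9 * H
Water addition = 2442 * 9 * 0.18 = 3956.040 kJ/kg
HHV = 36372 + 3956.040 = 40328.04 kJ/kg


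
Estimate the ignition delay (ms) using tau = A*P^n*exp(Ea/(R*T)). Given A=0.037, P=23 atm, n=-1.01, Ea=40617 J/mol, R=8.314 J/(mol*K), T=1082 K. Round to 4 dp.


tau = A * P^n * exp(Ea/(R*T))
P^n = 23^(-1.01) = 0.04213615
Ea/(R*T) = 40617/(8.314*1082) = 4.515133
exp(Ea/(R*T)) = 91.389734
tau = 0.037 * 0.04213615 * 91.389734 = 0.1425 ms


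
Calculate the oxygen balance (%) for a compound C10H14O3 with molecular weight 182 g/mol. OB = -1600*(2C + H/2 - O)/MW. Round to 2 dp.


OB = -1600 * (2C + H/2 - O) / MW
Inner = 2*10 + 14/2 - 3 = 24.00
OB = -1600 * 24.00 / 182 = -210.99%


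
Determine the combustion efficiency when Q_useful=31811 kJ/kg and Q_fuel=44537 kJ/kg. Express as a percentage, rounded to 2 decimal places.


Efficiency = (Q_useful / Q_fuel) * 100
Efficiency = (31811 / 44537) * 100
Efficiency = 0.7143 * 100 = 71.43%


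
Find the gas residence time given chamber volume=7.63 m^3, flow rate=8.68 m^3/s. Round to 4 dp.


tau = V / Q_flow
tau = 7.63 / 8.68 = 0.8790 s


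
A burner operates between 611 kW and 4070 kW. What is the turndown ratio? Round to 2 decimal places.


TDR = Q_max / Q_min
TDR = 4070 / 611 = 6.66


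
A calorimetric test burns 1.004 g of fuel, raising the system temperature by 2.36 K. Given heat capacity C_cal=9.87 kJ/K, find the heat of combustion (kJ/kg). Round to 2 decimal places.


Hc = C_cal * delta_T / m_fuel
Q_released = 9.87 * 2.36 = 23.2932 kJ
m_fuel = 1.004 g = 1.004/1000 kg = 0.001004 kg
Hc = 23.2932 / 0.001004 = 23200.40 kJ/kg


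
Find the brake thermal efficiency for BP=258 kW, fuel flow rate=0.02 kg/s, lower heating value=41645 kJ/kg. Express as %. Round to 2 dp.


eta_BTE = (BP / (mf * LHV)) * 100
Denominator = 0.02 * 41645 = 832.9000 kW
eta_BTE = (258 / 832.9000) * 100 = 30.98%


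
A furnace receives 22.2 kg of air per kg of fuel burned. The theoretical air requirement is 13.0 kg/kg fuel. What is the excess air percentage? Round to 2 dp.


Excess air = actual - stoichiometric = 22.2 - 13.0 = 9.20 kg/kg fuel
Excess air % = (excess / stoich) * 100 = (9.20 / 13.0) * 100 = 70.77%


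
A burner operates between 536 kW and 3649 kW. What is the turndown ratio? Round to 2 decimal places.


TDR = Q_max / Q_min
TDR = 3649 / 536 = 6.81


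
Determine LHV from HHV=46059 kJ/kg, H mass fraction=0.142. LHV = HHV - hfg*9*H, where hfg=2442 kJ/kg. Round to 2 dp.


LHV = HHV - hfg * 9 * H
Water correction = 2442 * 9 * 0.142 = 3120.876 kJ/kg
LHV = 46059 - 3120.876 = 42938.12 kJ/kg


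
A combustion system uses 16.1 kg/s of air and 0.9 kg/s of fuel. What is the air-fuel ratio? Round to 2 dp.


AFR = m_air / m_fuel
AFR = 16.1 / 0.9 = 17.89


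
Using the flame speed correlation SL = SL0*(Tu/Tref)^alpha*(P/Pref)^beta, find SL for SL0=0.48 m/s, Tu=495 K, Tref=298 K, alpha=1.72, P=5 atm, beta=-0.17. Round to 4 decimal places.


SL = SL0 * (Tu/Tref)^alpha * (P/Pref)^beta
T ratio = 495/298 = 1.66107383
(T ratio)^alpha = 1.66107383^1.72 = 2.393696
(P/Pref)^beta = 5^(-0.17) = 0.760633
SL = 0.48 * 2.393696 * 0.760633 = 0.8739 m/s


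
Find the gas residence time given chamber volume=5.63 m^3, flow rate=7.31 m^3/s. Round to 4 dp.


tau = V / Q_flow
tau = 5.63 / 7.31 = 0.7702 s


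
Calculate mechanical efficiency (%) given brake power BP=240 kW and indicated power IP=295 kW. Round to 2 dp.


eta_mech = (BP / IP) * 100
Ratio = 240 / 295 = 0.8136
eta_mech = 0.8136 * 100 = 81.36%


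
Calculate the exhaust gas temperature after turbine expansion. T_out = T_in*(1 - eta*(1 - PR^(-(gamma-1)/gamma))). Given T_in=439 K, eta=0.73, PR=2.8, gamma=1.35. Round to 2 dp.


T_out = T_in * (1 - eta * (1 - PR^(-(gamma-1)/gamma)))
Exponent = -(1.35-1)/1.35 = -0.25925926
PR^exp = 2.8^(-0.25925926) = 0.76572026
Factor = 1 - 0.73*(1 - 0.76572026) = 0.82897579
T_out = 439 * 0.82897579 = 363.92 K


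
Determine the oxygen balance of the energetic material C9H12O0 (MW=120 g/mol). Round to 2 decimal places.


OB = -1600 * (2C + H/2 - O) / MW
Inner = 2*9 + 12/2 - 0 = 24.00
OB = -1600 * 24.00 / 120 = -320.00%


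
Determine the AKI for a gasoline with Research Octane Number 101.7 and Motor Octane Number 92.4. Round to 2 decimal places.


AKI = (RON + MON) / 2
AKI = (101.7 + 92.4) / 2
AKI = 194.1 / 2 = 97.05


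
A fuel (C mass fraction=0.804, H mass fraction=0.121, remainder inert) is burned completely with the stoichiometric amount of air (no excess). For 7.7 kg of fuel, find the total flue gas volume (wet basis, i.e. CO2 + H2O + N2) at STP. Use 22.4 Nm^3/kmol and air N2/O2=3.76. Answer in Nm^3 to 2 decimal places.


Per kg fuel: CO2 = (C/12 kmol)*22.4 = (0.804/12)*22.4 = 1.50080 Nm^3
Per kg fuel: H2O = (H/2 kmol)*22.4 = (0.121/2)*22.4 = 1.35520 Nm^3
O2 needed per kg fuel = C/12 + H/4 = 0.804/12 + 0.121/4 = 0.09725000 kmol
Per kg fuel: N2 = O2*3.76*22.4 = 0.09725000*3.76*22.4 = 8.19078 Nm^3
Total per kg = 1.50080 + 1.35520 + 8.19078 = 11.04678 Nm^3
Total = 11.04678 * 7.7 = 85.06 Nm^3


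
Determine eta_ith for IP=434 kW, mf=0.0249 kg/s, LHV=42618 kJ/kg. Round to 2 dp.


eta_ith = (IP / (mf * LHV)) * 100
Denominator = 0.0249 * 42618 = 1061.1882 kW
eta_ith = (434 / 1061.1882) * 100 = 40.90%


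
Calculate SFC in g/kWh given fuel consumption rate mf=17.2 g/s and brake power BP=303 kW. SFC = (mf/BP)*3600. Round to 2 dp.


SFC = (mf / BP) * 3600
Rate = 17.2 / 303 = 0.056766 g/(s*kW)
SFC = 0.056766 * 3600 = 204.36 g/kWh


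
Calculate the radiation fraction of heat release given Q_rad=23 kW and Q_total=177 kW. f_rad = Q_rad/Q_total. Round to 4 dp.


f_rad = Q_rad / Q_total
f_rad = 23 / 177 = 0.1299


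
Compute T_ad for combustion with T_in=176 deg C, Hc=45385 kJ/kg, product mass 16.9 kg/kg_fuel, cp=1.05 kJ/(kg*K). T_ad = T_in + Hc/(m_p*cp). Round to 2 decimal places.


T_ad = T_in + Hc / (m_p * cp)
Denominator = 16.9 * 1.05 = 17.7450
Temperature rise = 45385 / 17.7450 = 2557.62 K
T_ad = 176 + 2557.62 = 2733.62 deg C


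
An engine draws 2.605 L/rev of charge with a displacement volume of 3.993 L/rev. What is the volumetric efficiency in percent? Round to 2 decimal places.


eta_v = (V_actual / V_disp) * 100
Ratio = 2.605 / 3.993 = 0.6524
eta_v = 0.6524 * 100 = 65.24%


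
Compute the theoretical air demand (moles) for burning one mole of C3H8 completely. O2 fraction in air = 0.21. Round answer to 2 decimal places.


Balanced combustion: C3H8 + 5 O2 -> 3 CO2 + 4 H2O
O2 needed = C + H/4 = 3 + 8/4 = 5.00 moles
Air moles = O2 / 0.21 = 5.00 / 0.21 = 23.81 moles air


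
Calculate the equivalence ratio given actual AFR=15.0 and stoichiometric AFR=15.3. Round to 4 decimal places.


phi = AFR_stoich / AFR_actual
phi = 15.3 / 15.0 = 1.0200


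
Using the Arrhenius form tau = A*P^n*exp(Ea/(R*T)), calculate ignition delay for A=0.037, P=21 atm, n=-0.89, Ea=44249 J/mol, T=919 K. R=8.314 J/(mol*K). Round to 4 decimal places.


tau = A * P^n * exp(Ea/(R*T))
P^n = 21^(-0.89) = 0.06656176
Ea/(R*T) = 44249/(8.314*919) = 5.791325
exp(Ea/(R*T)) = 327.446566
tau = 0.037 * 0.06656176 * 327.446566 = 0.8064 ms


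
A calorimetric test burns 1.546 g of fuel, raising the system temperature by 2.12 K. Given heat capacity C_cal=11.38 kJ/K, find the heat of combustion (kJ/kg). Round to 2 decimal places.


Hc = C_cal * delta_T / m_fuel
Q_released = 11.38 * 2.12 = 24.1256 kJ
m_fuel = 1.546 g = 1.546/1000 kg = 0.001546 kg
Hc = 24.1256 / 0.001546 = 15605.17 kJ/kg


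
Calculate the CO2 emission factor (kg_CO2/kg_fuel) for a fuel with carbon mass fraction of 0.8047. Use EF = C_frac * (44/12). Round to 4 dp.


EF = C_frac * (M_CO2 / M_C)
EF = 0.8047 * (44/12)
EF = 0.8047 * 3.666667 = 2.9506 kg_CO2/kg_fuel


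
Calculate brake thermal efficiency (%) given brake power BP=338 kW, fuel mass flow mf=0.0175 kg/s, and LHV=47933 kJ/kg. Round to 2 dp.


eta_BTE = (BP / (mf * LHV)) * 100
Denominator = 0.0175 * 47933 = 838.8275 kW
eta_BTE = (338 / 838.8275) * 100 = 40.29%


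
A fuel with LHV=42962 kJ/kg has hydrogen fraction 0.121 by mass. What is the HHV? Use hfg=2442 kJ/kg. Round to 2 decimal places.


HHV = LHV + hfg * 9 * H
Water addition = 2442 * 9 * 0.121 = 2659.338 kJ/kg
HHV = 42962 + 2659.338 = 45621.34 kJ/kg


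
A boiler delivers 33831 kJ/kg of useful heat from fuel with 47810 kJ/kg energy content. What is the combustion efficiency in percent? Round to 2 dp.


Efficiency = (Q_useful / Q_fuel) * 100
Efficiency = (33831 / 47810) * 100
Efficiency = 0.7076 * 100 = 70.76%


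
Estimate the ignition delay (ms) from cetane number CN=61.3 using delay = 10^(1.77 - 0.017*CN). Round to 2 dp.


delay = 10^(1.77 - 0.017*CN)
Exponent = 1.77 - 0.017*61.3 = 0.7279
delay = 10^0.7279 = 5.34 ms


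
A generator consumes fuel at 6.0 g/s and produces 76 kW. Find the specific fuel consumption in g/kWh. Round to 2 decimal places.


SFC = (mf / BP) * 3600
Rate = 6.0 / 76 = 0.078947 g/(s*kW)
SFC = 0.078947 * 3600 = 284.21 g/kWh


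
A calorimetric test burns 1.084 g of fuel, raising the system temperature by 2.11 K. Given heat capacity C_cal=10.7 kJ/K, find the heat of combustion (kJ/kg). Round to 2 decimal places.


Hc = C_cal * delta_T / m_fuel
Q_released = 10.7 * 2.11 = 22.5770 kJ
m_fuel = 1.084 g = 1.084/1000 kg = 0.001084 kg
Hc = 22.5770 / 0.001084 = 20827.49 kJ/kg


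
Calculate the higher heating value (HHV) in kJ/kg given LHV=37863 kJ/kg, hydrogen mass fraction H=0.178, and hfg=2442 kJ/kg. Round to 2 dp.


HHV = LHV + hfg * 9 * H
Water addition = 2442 * 9 * 0.178 = 3912.084 kJ/kg
HHV = 37863 + 3912.084 = 41775.08 kJ/kg


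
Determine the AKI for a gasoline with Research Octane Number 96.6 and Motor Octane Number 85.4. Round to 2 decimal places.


AKI = (RON + MON) / 2
AKI = (96.6 + 85.4) / 2
AKI = 182.0 / 2 = 91.00


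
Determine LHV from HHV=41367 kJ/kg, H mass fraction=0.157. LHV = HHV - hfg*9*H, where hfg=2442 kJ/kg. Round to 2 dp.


LHV = HHV - hfg * 9 * H
Water correction = 2442 * 9 * 0.157 = 3450.546 kJ/kg
LHV = 41367 - 3450.546 = 37916.45 kJ/kg


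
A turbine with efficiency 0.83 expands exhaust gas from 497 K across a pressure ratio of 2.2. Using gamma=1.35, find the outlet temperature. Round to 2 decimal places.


T_out = T_in * (1 - eta * (1 - PR^(-(gamma-1)/gamma)))
Exponent = -(1.35-1)/1.35 = -0.25925926
PR^exp = 2.2^(-0.25925926) = 0.81512413
Factor = 1 - 0.83*(1 - 0.81512413) = 0.84655303
T_out = 497 * 0.84655303 = 420.74 K


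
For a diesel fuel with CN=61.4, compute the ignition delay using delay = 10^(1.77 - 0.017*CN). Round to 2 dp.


delay = 10^(1.77 - 0.017*CN)
Exponent = 1.77 - 0.017*61.4 = 0.7262
delay = 10^0.7262 = 5.32 ms


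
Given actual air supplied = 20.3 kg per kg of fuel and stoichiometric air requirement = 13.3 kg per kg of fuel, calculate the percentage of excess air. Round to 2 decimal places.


Excess air = actual - stoichiometric = 20.3 - 13.3 = 7.00 kg/kg fuel
Excess air % = (excess / stoich) * 100 = (7.00 / 13.3) * 100 = 52.63%


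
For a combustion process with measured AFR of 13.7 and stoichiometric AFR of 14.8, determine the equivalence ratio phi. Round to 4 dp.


phi = AFR_stoich / AFR_actual
phi = 14.8 / 13.7 = 1.0803


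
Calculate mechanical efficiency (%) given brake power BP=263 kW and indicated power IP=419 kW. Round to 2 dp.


eta_mech = (BP / IP) * 100
Ratio = 263 / 419 = 0.6277
eta_mech = 0.6277 * 100 = 62.77%


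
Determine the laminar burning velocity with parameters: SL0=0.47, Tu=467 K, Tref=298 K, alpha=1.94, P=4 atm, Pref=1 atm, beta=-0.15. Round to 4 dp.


SL = SL0 * (Tu/Tref)^alpha * (P/Pref)^beta
T ratio = 467/298 = 1.56711409
(T ratio)^alpha = 1.56711409^1.94 = 2.390535
(P/Pref)^beta = 4^(-0.15) = 0.812252
SL = 0.47 * 2.390535 * 0.812252 = 0.9126 m/s


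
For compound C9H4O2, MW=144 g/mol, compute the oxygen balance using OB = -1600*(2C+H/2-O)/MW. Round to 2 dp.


OB = -1600 * (2C + H/2 - O) / MW
Inner = 2*9 + 4/2 - 2 = 18.00
OB = -1600 * 18.00 / 144 = -200.00%


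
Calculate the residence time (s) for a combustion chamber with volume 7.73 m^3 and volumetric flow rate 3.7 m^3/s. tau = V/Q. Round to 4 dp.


tau = V / Q_flow
tau = 7.73 / 3.7 = 2.0892 s


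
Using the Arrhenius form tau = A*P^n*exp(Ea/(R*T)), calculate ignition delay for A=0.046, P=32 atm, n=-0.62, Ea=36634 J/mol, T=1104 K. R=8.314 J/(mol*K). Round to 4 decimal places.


tau = A * P^n * exp(Ea/(R*T))
P^n = 32^(-0.62) = 0.11662912
Ea/(R*T) = 36634/(8.314*1104) = 3.991216
exp(Ea/(R*T)) = 54.120668
tau = 0.046 * 0.11662912 * 54.120668 = 0.2904 ms


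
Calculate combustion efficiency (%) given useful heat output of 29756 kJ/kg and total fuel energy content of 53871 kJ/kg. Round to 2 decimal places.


Efficiency = (Q_useful / Q_fuel) * 100
Efficiency = (29756 / 53871) * 100
Efficiency = 0.5524 * 100 = 55.24%


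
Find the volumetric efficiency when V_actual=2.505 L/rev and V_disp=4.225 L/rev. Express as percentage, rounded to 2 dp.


eta_v = (V_actual / V_disp) * 100
Ratio = 2.505 / 4.225 = 0.5929
eta_v = 0.5929 * 100 = 59.29%


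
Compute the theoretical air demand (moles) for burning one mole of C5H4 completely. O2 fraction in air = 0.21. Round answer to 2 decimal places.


Balanced combustion: C5H4 + 6 O2 -> 5 CO2 + 2 H2O
O2 needed = C + H/4 = 5 + 4/4 = 6.00 moles
Air moles = O2 / 0.21 = 6.00 / 0.21 = 28.57 moles air


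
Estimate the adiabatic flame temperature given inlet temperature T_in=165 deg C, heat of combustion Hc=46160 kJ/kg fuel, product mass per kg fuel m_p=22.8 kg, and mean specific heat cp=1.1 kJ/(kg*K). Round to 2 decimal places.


T_ad = T_in + Hc / (m_p * cp)
Denominator = 22.8 * 1.1 = 25.0800
Temperature rise = 46160 / 25.0800 = 1840.51 K
T_ad = 165 + 1840.51 = 2005.51 deg C


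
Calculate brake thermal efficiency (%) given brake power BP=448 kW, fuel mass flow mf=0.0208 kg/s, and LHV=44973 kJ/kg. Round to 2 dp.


eta_BTE = (BP / (mf * LHV)) * 100
Denominator = 0.0208 * 44973 = 935.4384 kW
eta_BTE = (448 / 935.4384) * 100 = 47.89%


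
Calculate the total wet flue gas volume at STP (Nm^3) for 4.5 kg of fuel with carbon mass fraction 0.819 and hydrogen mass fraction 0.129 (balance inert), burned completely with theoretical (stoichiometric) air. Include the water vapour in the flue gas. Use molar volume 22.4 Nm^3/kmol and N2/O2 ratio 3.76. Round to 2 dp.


Per kg fuel: CO2 = (C/12 kmol)*22.4 = (0.819/12)*22.4 = 1.52880 Nm^3
Per kg fuel: H2O = (H/2 kmol)*22.4 = (0.129/2)*22.4 = 1.44480 Nm^3
O2 needed per kg fuel = C/12 + H/4 = 0.819/12 + 0.129/4 = 0.10050000 kmol
Per kg fuel: N2 = O2*3.76*22.4 = 0.10050000*3.76*22.4 = 8.46451 Nm^3
Total per kg = 1.52880 + 1.44480 + 8.46451 = 11.43811 Nm^3
Total = 11.43811 * 4.5 = 51.47 Nm^3


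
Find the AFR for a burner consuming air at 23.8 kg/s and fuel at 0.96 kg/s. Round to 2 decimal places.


AFR = m_air / m_fuel
AFR = 23.8 / 0.96 = 24.79


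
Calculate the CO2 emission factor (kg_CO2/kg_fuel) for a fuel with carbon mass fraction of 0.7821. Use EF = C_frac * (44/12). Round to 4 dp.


EF = C_frac * (M_CO2 / M_C)
EF = 0.7821 * (44/12)
EF = 0.7821 * 3.666667 = 2.8677 kg_CO2/kg_fuel


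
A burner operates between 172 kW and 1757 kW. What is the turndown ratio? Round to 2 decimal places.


TDR = Q_max / Q_min
TDR = 1757 / 172 = 10.22


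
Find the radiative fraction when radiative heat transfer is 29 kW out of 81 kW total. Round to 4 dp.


f_rad = Q_rad / Q_total
f_rad = 29 / 81 = 0.3580


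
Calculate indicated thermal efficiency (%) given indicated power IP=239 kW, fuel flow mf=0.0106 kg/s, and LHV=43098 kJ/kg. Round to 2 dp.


eta_ith = (IP / (mf * LHV)) * 100
Denominator = 0.0106 * 43098 = 456.8388 kW
eta_ith = (239 / 456.8388) * 100 = 52.32%


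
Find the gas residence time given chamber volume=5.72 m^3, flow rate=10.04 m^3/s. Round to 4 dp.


tau = V / Q_flow
tau = 5.72 / 10.04 = 0.5697 s


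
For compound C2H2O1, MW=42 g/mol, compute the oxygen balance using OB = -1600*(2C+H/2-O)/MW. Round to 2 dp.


OB = -1600 * (2C + H/2 - O) / MW
Inner = 2*2 + 2/2 - 1 = 4.00
OB = -1600 * 4.00 / 42 = -152.38%


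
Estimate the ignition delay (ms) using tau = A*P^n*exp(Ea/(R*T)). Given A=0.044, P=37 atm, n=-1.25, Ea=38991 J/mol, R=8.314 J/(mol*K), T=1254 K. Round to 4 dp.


tau = A * P^n * exp(Ea/(R*T))
P^n = 37^(-1.25) = 0.01095842
Ea/(R*T) = 38991/(8.314*1254) = 3.739873
exp(Ea/(R*T)) = 42.092630
tau = 0.044 * 0.01095842 * 42.092630 = 0.0203 ms


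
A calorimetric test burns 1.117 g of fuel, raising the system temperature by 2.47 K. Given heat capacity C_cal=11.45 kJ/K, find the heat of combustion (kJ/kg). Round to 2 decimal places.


Hc = C_cal * delta_T / m_fuel
Q_released = 11.45 * 2.47 = 28.2815 kJ
m_fuel = 1.117 g = 1.117/1000 kg = 0.001117 kg
Hc = 28.2815 / 0.001117 = 25319.16 kJ/kg


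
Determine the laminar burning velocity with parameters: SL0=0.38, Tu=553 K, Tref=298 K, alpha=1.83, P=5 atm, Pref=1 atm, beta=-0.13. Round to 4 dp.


SL = SL0 * (Tu/Tref)^alpha * (P/Pref)^beta
T ratio = 553/298 = 1.85570470
(T ratio)^alpha = 1.85570470^1.83 = 3.100068
(P/Pref)^beta = 5^(-0.13) = 0.811211
SL = 0.38 * 3.100068 * 0.811211 = 0.9556 m/s


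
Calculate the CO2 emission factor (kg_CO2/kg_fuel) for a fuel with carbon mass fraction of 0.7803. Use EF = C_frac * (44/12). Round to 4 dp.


EF = C_frac * (M_CO2 / M_C)
EF = 0.7803 * (44/12)
EF = 0.7803 * 3.666667 = 2.8611 kg_CO2/kg_fuel


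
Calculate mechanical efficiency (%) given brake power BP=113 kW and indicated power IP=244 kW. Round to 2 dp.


eta_mech = (BP / IP) * 100
Ratio = 113 / 244 = 0.4631
eta_mech = 0.4631 * 100 = 46.31%


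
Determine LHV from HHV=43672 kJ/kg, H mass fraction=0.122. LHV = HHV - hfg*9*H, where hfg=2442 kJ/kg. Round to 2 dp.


LHV = HHV - hfg * 9 * H
Water correction = 2442 * 9 * 0.122 = 2681.316 kJ/kg
LHV = 43672 - 2681.316 = 40990.68 kJ/kg


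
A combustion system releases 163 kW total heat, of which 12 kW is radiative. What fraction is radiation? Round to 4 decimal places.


f_rad = Q_rad / Q_total
f_rad = 12 / 163 = 0.0736


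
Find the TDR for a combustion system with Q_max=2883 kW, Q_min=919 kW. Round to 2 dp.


TDR = Q_max / Q_min
TDR = 2883 / 919 = 3.14


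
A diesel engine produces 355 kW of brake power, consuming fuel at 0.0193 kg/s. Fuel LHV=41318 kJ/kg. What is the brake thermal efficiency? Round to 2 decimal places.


eta_BTE = (BP / (mf * LHV)) * 100
Denominator = 0.0193 * 41318 = 797.4374 kW
eta_BTE = (355 / 797.4374) * 100 = 44.52%
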